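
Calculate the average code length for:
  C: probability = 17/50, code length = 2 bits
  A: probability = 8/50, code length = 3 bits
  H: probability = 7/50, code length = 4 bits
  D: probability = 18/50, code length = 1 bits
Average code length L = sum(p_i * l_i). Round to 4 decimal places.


Weighted contributions p_i * l_i:
  C: (17/50) * 2 = 34/50
  A: (8/50) * 3 = 24/50
  H: (7/50) * 4 = 28/50
  D: (18/50) * 1 = 18/50
Sum = (34 + 24 + 28 + 18)/50 = 104/50

L = 104/50 = 2.0800 bits/symbol


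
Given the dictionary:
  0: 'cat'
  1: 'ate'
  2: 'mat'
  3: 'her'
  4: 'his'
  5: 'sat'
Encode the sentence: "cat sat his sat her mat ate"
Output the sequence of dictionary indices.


Look up each word in the dictionary:
  'cat' -> 0
  'sat' -> 5
  'his' -> 4
  'sat' -> 5
  'her' -> 3
  'mat' -> 2
  'ate' -> 1

Encoded: [0, 5, 4, 5, 3, 2, 1]


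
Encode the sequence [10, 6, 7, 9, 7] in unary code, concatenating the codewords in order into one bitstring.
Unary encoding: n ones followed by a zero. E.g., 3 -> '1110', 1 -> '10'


Encode each number as n ones followed by a terminating 0:
  10 -> 11111111110 (11 bits)
  6 -> 1111110 (7 bits)
  7 -> 11111110 (8 bits)
  9 -> 1111111110 (10 bits)
  7 -> 11111110 (8 bits)
Total length = 11 + 7 + 8 + 10 + 8 = 44 bits.

Unary([10, 6, 7, 9, 7]) = 11111111110111111011111110111111111011111110 (44 bits)


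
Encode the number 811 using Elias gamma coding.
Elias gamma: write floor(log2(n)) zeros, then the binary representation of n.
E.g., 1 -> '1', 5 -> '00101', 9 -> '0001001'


num_bits = floor(log2(811)) + 1 = 10
leading_zeros = num_bits - 1 = 9
binary(811) = 1100101011

Elias gamma(811) = '000000000' + '1100101011' = 0000000001100101011 (19 bits)


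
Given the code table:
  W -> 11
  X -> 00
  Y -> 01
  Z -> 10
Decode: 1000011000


Decoding:
10 -> Z
00 -> X
01 -> Y
10 -> Z
00 -> X


Result: ZXYZX


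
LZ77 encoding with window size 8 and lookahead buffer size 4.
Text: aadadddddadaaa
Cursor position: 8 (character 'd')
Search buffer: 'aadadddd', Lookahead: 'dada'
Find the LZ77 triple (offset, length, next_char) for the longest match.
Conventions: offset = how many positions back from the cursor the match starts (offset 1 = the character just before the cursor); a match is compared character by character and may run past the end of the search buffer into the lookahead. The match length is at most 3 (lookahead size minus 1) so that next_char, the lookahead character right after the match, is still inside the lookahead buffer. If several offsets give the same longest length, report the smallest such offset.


Try each offset into the search buffer:
  offset=1 (pos 7, char 'd'): match length 1
  offset=2 (pos 6, char 'd'): match length 1
  offset=3 (pos 5, char 'd'): match length 1
  offset=4 (pos 4, char 'd'): match length 1
  offset=5 (pos 3, char 'a'): match length 0
  offset=6 (pos 2, char 'd'): match length 3
  offset=7 (pos 1, char 'a'): match length 0
  offset=8 (pos 0, char 'a'): match length 0
Longest match has length 3 at offset 6.
next_char = character at position 8 + 3 = 11 -> 'a'

Best match: offset=6, length=3 (matching 'dad' starting at position 2)
LZ77 triple: (6, 3, 'a')


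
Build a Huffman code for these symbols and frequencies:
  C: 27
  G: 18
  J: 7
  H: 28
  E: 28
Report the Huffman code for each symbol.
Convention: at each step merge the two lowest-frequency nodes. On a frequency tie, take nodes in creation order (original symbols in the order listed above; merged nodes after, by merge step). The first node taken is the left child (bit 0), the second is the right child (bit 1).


Huffman tree construction:
Step 1: Merge J(7) + G(18) = 25
Step 2: Merge (J+G)(25) + C(27) = 52
Step 3: Merge H(28) + E(28) = 56
Step 4: Merge ((J+G)+C)(52) + (H+E)(56) = 108
Read each symbol's code off the tree from the root (left child = 0, right child = 1).

Codes:
  C: 01 (length 2)
  G: 001 (length 3)
  J: 000 (length 3)
  H: 10 (length 2)
  E: 11 (length 2)
Average code length: 241/108 = 2.2315 bits/symbol


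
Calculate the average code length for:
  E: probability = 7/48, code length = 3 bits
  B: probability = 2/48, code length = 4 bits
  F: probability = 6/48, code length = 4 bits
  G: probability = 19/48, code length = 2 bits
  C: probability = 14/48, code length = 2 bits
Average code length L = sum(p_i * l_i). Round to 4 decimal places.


Weighted contributions p_i * l_i:
  E: (7/48) * 3 = 21/48
  B: (2/48) * 4 = 8/48
  F: (6/48) * 4 = 24/48
  G: (19/48) * 2 = 38/48
  C: (14/48) * 2 = 28/48
Sum = (21 + 8 + 24 + 38 + 28)/48 = 119/48

L = 119/48 = 2.4792 bits/symbol


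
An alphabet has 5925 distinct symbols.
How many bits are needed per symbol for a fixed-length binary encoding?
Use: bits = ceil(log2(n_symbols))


log2(5925) = 12.5326
Bracket: 2^12 = 4096 < 5925 <= 2^13 = 8192
So ceil(log2(5925)) = 13

bits = ceil(log2(5925)) = ceil(12.5326) = 13 bits


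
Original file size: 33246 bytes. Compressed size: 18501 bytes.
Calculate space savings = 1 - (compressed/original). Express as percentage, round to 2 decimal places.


ratio = compressed/original = 18501/33246 = 0.556488
savings = 1 - ratio = 1 - 0.556488 = 0.443512
as a percentage: 0.443512 * 100 = 44.35%

Space savings = 1 - 18501/33246 = 44.35%


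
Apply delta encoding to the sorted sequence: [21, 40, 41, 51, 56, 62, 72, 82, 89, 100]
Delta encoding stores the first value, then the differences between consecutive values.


First value: 21
Deltas:
  40 - 21 = 19
  41 - 40 = 1
  51 - 41 = 10
  56 - 51 = 5
  62 - 56 = 6
  72 - 62 = 10
  82 - 72 = 10
  89 - 82 = 7
  100 - 89 = 11


Delta encoded: [21, 19, 1, 10, 5, 6, 10, 10, 7, 11]


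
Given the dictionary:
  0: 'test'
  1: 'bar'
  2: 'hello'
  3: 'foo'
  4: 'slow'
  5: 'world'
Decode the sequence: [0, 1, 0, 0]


Look up each index in the dictionary:
  0 -> 'test'
  1 -> 'bar'
  0 -> 'test'
  0 -> 'test'

Decoded: "test bar test test"


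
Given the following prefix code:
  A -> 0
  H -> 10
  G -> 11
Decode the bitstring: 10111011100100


Decoding step by step:
Bits 10 -> H
Bits 11 -> G
Bits 10 -> H
Bits 11 -> G
Bits 10 -> H
Bits 0 -> A
Bits 10 -> H
Bits 0 -> A


Decoded message: HGHGHAHA


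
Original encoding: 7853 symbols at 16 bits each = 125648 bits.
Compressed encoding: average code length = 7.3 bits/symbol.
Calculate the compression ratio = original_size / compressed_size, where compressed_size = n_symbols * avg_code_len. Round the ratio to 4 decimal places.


original_size = n_symbols * orig_bits = 7853 * 16 = 125648 bits
compressed_size = n_symbols * avg_code_len = 7853 * 7.3 = 57326.9 bits
ratio = original_size / compressed_size = 125648 / 57326.9 = 2.1918

Compression ratio = 2.1918


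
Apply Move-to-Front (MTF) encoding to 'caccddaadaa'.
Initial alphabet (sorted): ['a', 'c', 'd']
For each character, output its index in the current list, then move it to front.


MTF encoding:
'c': index 1 in ['a', 'c', 'd'] -> ['c', 'a', 'd']
'a': index 1 in ['c', 'a', 'd'] -> ['a', 'c', 'd']
'c': index 1 in ['a', 'c', 'd'] -> ['c', 'a', 'd']
'c': index 0 in ['c', 'a', 'd'] -> ['c', 'a', 'd']
'd': index 2 in ['c', 'a', 'd'] -> ['d', 'c', 'a']
'd': index 0 in ['d', 'c', 'a'] -> ['d', 'c', 'a']
'a': index 2 in ['d', 'c', 'a'] -> ['a', 'd', 'c']
'a': index 0 in ['a', 'd', 'c'] -> ['a', 'd', 'c']
'd': index 1 in ['a', 'd', 'c'] -> ['d', 'a', 'c']
'a': index 1 in ['d', 'a', 'c'] -> ['a', 'd', 'c']
'a': index 0 in ['a', 'd', 'c'] -> ['a', 'd', 'c']


Output: [1, 1, 1, 0, 2, 0, 2, 0, 1, 1, 0]


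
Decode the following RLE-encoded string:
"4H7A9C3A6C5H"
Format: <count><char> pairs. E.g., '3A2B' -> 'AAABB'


Expanding each <count><char> pair:
  4H -> 'HHHH'
  7A -> 'AAAAAAA'
  9C -> 'CCCCCCCCC'
  3A -> 'AAA'
  6C -> 'CCCCCC'
  5H -> 'HHHHH'

Decoded = HHHHAAAAAAACCCCCCCCCAAACCCCCCHHHHH


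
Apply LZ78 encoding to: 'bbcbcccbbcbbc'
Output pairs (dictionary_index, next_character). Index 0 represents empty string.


LZ78 encoding steps:
Dictionary: {0: ''}
Step 1: w='' (idx 0), next='b' -> output (0, 'b'), add 'b' as idx 1
Step 2: w='b' (idx 1), next='c' -> output (1, 'c'), add 'bc' as idx 2
Step 3: w='bc' (idx 2), next='c' -> output (2, 'c'), add 'bcc' as idx 3
Step 4: w='' (idx 0), next='c' -> output (0, 'c'), add 'c' as idx 4
Step 5: w='b' (idx 1), next='b' -> output (1, 'b'), add 'bb' as idx 5
Step 6: w='c' (idx 4), next='b' -> output (4, 'b'), add 'cb' as idx 6
Step 7: w='bc' (idx 2), end of input -> output (2, '')


Encoded: [(0, 'b'), (1, 'c'), (2, 'c'), (0, 'c'), (1, 'b'), (4, 'b'), (2, '')]


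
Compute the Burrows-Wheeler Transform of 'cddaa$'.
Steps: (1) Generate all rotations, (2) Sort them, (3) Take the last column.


Rotations (sorted):
  0: $cddaa -> last char: a
  1: a$cdda -> last char: a
  2: aa$cdd -> last char: d
  3: cddaa$ -> last char: $
  4: daa$cd -> last char: d
  5: ddaa$c -> last char: c


BWT = aad$dc


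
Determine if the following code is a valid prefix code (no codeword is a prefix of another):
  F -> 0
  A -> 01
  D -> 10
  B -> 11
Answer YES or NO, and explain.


Checking each pair (does one codeword prefix another?):
  F='0' vs A='01': prefix -- VIOLATION

NO -- this is NOT a valid prefix code. F (0) is a prefix of A (01).


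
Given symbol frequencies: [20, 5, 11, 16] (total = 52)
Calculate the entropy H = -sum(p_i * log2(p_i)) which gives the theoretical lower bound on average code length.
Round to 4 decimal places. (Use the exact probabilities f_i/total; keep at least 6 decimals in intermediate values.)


Per-symbol terms -p_i * log2(p_i) with p_i = f_i/52:
  p = 20/52 = 0.384615: log2(p) = -1.378512, -p*log2(p) = 0.530197
  p = 5/52 = 0.096154: log2(p) = -3.378512, -p*log2(p) = 0.324857
  p = 11/52 = 0.211538: log2(p) = -2.241008, -p*log2(p) = 0.474059
  p = 16/52 = 0.307692: log2(p) = -1.700440, -p*log2(p) = 0.523212
H = 0.530197 + 0.324857 + 0.474059 + 0.523212 = 1.852325

H = 1.8523 bits/symbol


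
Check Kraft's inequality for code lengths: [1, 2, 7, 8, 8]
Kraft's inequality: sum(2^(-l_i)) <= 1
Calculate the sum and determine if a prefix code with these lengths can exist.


Sum = 2^(-1) + 2^(-2) + 2^(-7) + 2^(-8) + 2^(-8)
    = 0.5 + 0.25 + 0.0078125 + 0.00390625 + 0.00390625
    = 196/256 = 0.765625
Since 0.765625 <= 1, Kraft's inequality IS satisfied.
A prefix code with these lengths CAN exist.

Kraft sum = 0.765625. Satisfied.


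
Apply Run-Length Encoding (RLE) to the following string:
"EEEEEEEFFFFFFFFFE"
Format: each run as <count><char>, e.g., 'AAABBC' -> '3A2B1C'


Scanning runs left to right:
  i=0: run of 'E' x 7 -> '7E'
  i=7: run of 'F' x 9 -> '9F'
  i=16: run of 'E' x 1 -> '1E'

RLE = 7E9F1E


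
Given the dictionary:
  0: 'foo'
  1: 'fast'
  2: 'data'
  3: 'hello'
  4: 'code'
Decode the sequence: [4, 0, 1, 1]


Look up each index in the dictionary:
  4 -> 'code'
  0 -> 'foo'
  1 -> 'fast'
  1 -> 'fast'

Decoded: "code foo fast fast"


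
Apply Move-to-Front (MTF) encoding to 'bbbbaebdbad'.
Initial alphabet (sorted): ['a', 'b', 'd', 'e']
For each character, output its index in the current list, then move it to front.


MTF encoding:
'b': index 1 in ['a', 'b', 'd', 'e'] -> ['b', 'a', 'd', 'e']
'b': index 0 in ['b', 'a', 'd', 'e'] -> ['b', 'a', 'd', 'e']
'b': index 0 in ['b', 'a', 'd', 'e'] -> ['b', 'a', 'd', 'e']
'b': index 0 in ['b', 'a', 'd', 'e'] -> ['b', 'a', 'd', 'e']
'a': index 1 in ['b', 'a', 'd', 'e'] -> ['a', 'b', 'd', 'e']
'e': index 3 in ['a', 'b', 'd', 'e'] -> ['e', 'a', 'b', 'd']
'b': index 2 in ['e', 'a', 'b', 'd'] -> ['b', 'e', 'a', 'd']
'd': index 3 in ['b', 'e', 'a', 'd'] -> ['d', 'b', 'e', 'a']
'b': index 1 in ['d', 'b', 'e', 'a'] -> ['b', 'd', 'e', 'a']
'a': index 3 in ['b', 'd', 'e', 'a'] -> ['a', 'b', 'd', 'e']
'd': index 2 in ['a', 'b', 'd', 'e'] -> ['d', 'a', 'b', 'e']


Output: [1, 0, 0, 0, 1, 3, 2, 3, 1, 3, 2]


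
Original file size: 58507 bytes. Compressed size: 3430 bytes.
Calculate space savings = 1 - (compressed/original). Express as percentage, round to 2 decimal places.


ratio = compressed/original = 3430/58507 = 0.058625
savings = 1 - ratio = 1 - 0.058625 = 0.941375
as a percentage: 0.941375 * 100 = 94.14%

Space savings = 1 - 3430/58507 = 94.14%


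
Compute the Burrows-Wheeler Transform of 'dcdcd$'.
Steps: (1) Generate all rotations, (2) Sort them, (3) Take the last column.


Rotations (sorted):
  0: $dcdcd -> last char: d
  1: cd$dcd -> last char: d
  2: cdcd$d -> last char: d
  3: d$dcdc -> last char: c
  4: dcd$dc -> last char: c
  5: dcdcd$ -> last char: $


BWT = dddcc$


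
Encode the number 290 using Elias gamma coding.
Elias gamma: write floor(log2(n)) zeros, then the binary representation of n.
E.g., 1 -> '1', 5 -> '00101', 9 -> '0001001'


num_bits = floor(log2(290)) + 1 = 9
leading_zeros = num_bits - 1 = 8
binary(290) = 100100010

Elias gamma(290) = '00000000' + '100100010' = 00000000100100010 (17 bits)


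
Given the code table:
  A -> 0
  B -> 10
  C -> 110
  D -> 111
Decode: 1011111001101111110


Decoding:
10 -> B
111 -> D
110 -> C
0 -> A
110 -> C
111 -> D
111 -> D
0 -> A


Result: BDCACDDA


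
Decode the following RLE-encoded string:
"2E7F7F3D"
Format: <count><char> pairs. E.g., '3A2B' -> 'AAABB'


Expanding each <count><char> pair:
  2E -> 'EE'
  7F -> 'FFFFFFF'
  7F -> 'FFFFFFF'
  3D -> 'DDD'

Decoded = EEFFFFFFFFFFFFFFDDD


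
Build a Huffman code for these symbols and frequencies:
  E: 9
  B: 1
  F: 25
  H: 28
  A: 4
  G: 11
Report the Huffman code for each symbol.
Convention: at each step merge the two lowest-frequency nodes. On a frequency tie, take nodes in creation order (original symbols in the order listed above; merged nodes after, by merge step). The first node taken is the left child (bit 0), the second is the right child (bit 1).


Huffman tree construction:
Step 1: Merge B(1) + A(4) = 5
Step 2: Merge (B+A)(5) + E(9) = 14
Step 3: Merge G(11) + ((B+A)+E)(14) = 25
Step 4: Merge F(25) + (G+((B+A)+E))(25) = 50
Step 5: Merge H(28) + (F+(G+((B+A)+E)))(50) = 78
Read each symbol's code off the tree from the root (left child = 0, right child = 1).

Codes:
  E: 1111 (length 4)
  B: 11100 (length 5)
  F: 10 (length 2)
  H: 0 (length 1)
  A: 11101 (length 5)
  G: 110 (length 3)
Average code length: 172/78 = 2.2051 bits/symbol


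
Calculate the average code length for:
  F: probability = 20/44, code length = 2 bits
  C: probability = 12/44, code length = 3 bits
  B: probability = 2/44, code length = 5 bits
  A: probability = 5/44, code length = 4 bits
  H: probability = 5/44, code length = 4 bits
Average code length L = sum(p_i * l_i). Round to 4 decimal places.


Weighted contributions p_i * l_i:
  F: (20/44) * 2 = 40/44
  C: (12/44) * 3 = 36/44
  B: (2/44) * 5 = 10/44
  A: (5/44) * 4 = 20/44
  H: (5/44) * 4 = 20/44
Sum = (40 + 36 + 10 + 20 + 20)/44 = 126/44

L = 126/44 = 2.8636 bits/symbol


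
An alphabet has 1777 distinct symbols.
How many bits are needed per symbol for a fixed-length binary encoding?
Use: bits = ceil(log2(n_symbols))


log2(1777) = 10.7952
Bracket: 2^10 = 1024 < 1777 <= 2^11 = 2048
So ceil(log2(1777)) = 11

bits = ceil(log2(1777)) = ceil(10.7952) = 11 bits


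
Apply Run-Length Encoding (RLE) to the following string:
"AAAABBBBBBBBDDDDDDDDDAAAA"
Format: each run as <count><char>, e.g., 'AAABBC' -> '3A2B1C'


Scanning runs left to right:
  i=0: run of 'A' x 4 -> '4A'
  i=4: run of 'B' x 8 -> '8B'
  i=12: run of 'D' x 9 -> '9D'
  i=21: run of 'A' x 4 -> '4A'

RLE = 4A8B9D4A


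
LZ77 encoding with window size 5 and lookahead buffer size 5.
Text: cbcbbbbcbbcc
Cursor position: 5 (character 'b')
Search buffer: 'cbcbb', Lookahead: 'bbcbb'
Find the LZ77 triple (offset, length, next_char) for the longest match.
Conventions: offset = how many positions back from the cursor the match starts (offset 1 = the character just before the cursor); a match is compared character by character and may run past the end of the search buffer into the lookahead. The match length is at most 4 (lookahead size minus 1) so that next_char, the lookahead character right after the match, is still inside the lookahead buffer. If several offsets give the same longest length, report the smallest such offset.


Try each offset into the search buffer:
  offset=1 (pos 4, char 'b'): match length 2
  offset=2 (pos 3, char 'b'): match length 2
  offset=3 (pos 2, char 'c'): match length 0
  offset=4 (pos 1, char 'b'): match length 1
  offset=5 (pos 0, char 'c'): match length 0
Longest match has length 2, found at offsets 1, 2; take the smallest, offset 1.
next_char = character at position 5 + 2 = 7 -> 'c'

Best match: offset=1, length=2 (matching 'bb' starting at position 4)
LZ77 triple: (1, 2, 'c')


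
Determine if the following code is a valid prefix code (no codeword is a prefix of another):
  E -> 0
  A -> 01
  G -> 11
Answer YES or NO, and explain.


Checking each pair (does one codeword prefix another?):
  E='0' vs A='01': prefix -- VIOLATION

NO -- this is NOT a valid prefix code. E (0) is a prefix of A (01).


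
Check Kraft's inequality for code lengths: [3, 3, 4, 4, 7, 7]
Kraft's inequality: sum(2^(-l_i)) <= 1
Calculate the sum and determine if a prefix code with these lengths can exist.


Sum = 2^(-3) + 2^(-3) + 2^(-4) + 2^(-4) + 2^(-7) + 2^(-7)
    = 0.125 + 0.125 + 0.0625 + 0.0625 + 0.0078125 + 0.0078125
    = 50/128 = 0.390625
Since 0.390625 <= 1, Kraft's inequality IS satisfied.
A prefix code with these lengths CAN exist.

Kraft sum = 0.390625. Satisfied.


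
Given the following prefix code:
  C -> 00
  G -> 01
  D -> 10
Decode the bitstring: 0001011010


Decoding step by step:
Bits 00 -> C
Bits 01 -> G
Bits 01 -> G
Bits 10 -> D
Bits 10 -> D


Decoded message: CGGDD


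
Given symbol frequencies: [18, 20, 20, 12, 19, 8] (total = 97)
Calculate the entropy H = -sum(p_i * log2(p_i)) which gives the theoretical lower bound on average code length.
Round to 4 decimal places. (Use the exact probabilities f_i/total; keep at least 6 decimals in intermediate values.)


Per-symbol terms -p_i * log2(p_i) with p_i = f_i/97:
  p = 18/97 = 0.185567: log2(p) = -2.429988, -p*log2(p) = 0.450926
  p = 20/97 = 0.206186: log2(p) = -2.277985, -p*log2(p) = 0.469688
  p = 20/97 = 0.206186: log2(p) = -2.277985, -p*log2(p) = 0.469688
  p = 12/97 = 0.123711: log2(p) = -3.014950, -p*log2(p) = 0.372984
  p = 19/97 = 0.195876: log2(p) = -2.351985, -p*log2(p) = 0.460698
  p = 8/97 = 0.082474: log2(p) = -3.599913, -p*log2(p) = 0.296900
H = 0.450926 + 0.469688 + 0.469688 + 0.372984 + 0.460698 + 0.296900 = 2.520884

H = 2.5209 bits/symbol


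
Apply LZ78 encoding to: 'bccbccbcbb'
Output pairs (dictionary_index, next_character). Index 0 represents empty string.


LZ78 encoding steps:
Dictionary: {0: ''}
Step 1: w='' (idx 0), next='b' -> output (0, 'b'), add 'b' as idx 1
Step 2: w='' (idx 0), next='c' -> output (0, 'c'), add 'c' as idx 2
Step 3: w='c' (idx 2), next='b' -> output (2, 'b'), add 'cb' as idx 3
Step 4: w='c' (idx 2), next='c' -> output (2, 'c'), add 'cc' as idx 4
Step 5: w='b' (idx 1), next='c' -> output (1, 'c'), add 'bc' as idx 5
Step 6: w='b' (idx 1), next='b' -> output (1, 'b'), add 'bb' as idx 6


Encoded: [(0, 'b'), (0, 'c'), (2, 'b'), (2, 'c'), (1, 'c'), (1, 'b')]


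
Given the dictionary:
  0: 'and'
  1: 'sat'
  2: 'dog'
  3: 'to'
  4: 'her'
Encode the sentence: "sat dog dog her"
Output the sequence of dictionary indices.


Look up each word in the dictionary:
  'sat' -> 1
  'dog' -> 2
  'dog' -> 2
  'her' -> 4

Encoded: [1, 2, 2, 4]


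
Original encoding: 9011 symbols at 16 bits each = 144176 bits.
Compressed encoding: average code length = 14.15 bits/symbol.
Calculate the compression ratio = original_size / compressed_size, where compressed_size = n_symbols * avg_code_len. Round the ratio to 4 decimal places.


original_size = n_symbols * orig_bits = 9011 * 16 = 144176 bits
compressed_size = n_symbols * avg_code_len = 9011 * 14.15 = 127505.65 bits
ratio = original_size / compressed_size = 144176 / 127505.65 = 1.1307

Compression ratio = 1.1307


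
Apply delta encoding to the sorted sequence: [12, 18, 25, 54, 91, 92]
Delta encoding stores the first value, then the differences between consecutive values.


First value: 12
Deltas:
  18 - 12 = 6
  25 - 18 = 7
  54 - 25 = 29
  91 - 54 = 37
  92 - 91 = 1


Delta encoded: [12, 6, 7, 29, 37, 1]


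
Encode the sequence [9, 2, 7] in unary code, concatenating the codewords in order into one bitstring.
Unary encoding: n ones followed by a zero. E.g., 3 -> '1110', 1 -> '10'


Encode each number as n ones followed by a terminating 0:
  9 -> 1111111110 (10 bits)
  2 -> 110 (3 bits)
  7 -> 11111110 (8 bits)
Total length = 10 + 3 + 8 = 21 bits.

Unary([9, 2, 7]) = 111111111011011111110 (21 bits)


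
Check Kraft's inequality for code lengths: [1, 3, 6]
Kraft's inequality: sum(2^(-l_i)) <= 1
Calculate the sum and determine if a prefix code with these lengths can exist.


Sum = 2^(-1) + 2^(-3) + 2^(-6)
    = 0.5 + 0.125 + 0.015625
    = 41/64 = 0.640625
Since 0.640625 <= 1, Kraft's inequality IS satisfied.
A prefix code with these lengths CAN exist.

Kraft sum = 0.640625. Satisfied.


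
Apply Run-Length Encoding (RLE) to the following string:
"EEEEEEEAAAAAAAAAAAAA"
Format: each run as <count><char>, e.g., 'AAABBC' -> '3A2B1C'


Scanning runs left to right:
  i=0: run of 'E' x 7 -> '7E'
  i=7: run of 'A' x 13 -> '13A'

RLE = 7E13A


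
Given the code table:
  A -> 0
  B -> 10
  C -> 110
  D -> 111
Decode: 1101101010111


Decoding:
110 -> C
110 -> C
10 -> B
10 -> B
111 -> D


Result: CCBBD


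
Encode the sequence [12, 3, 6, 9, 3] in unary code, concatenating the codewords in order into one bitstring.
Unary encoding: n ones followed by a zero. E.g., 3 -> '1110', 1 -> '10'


Encode each number as n ones followed by a terminating 0:
  12 -> 1111111111110 (13 bits)
  3 -> 1110 (4 bits)
  6 -> 1111110 (7 bits)
  9 -> 1111111110 (10 bits)
  3 -> 1110 (4 bits)
Total length = 13 + 4 + 7 + 10 + 4 = 38 bits.

Unary([12, 3, 6, 9, 3]) = 11111111111101110111111011111111101110 (38 bits)


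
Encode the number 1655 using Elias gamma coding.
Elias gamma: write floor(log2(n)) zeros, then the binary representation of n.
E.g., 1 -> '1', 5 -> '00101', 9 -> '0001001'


num_bits = floor(log2(1655)) + 1 = 11
leading_zeros = num_bits - 1 = 10
binary(1655) = 11001110111

Elias gamma(1655) = '0000000000' + '11001110111' = 000000000011001110111 (21 bits)


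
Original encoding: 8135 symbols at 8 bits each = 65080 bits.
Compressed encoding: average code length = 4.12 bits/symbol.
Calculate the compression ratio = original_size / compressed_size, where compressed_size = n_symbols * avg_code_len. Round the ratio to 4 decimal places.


original_size = n_symbols * orig_bits = 8135 * 8 = 65080 bits
compressed_size = n_symbols * avg_code_len = 8135 * 4.12 = 33516.2 bits
ratio = original_size / compressed_size = 65080 / 33516.2 = 1.9417

Compression ratio = 1.9417


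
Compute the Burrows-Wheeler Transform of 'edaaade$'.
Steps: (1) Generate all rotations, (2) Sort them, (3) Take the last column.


Rotations (sorted):
  0: $edaaade -> last char: e
  1: aaade$ed -> last char: d
  2: aade$eda -> last char: a
  3: ade$edaa -> last char: a
  4: daaade$e -> last char: e
  5: de$edaaa -> last char: a
  6: e$edaaad -> last char: d
  7: edaaade$ -> last char: $


BWT = edaaead$


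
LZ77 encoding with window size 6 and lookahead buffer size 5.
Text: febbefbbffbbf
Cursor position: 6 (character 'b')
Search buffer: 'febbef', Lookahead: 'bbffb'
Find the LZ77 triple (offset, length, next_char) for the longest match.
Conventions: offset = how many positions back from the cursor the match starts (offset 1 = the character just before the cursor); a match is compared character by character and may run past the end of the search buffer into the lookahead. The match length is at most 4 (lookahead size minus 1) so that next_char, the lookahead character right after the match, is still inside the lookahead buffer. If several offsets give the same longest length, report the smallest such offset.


Try each offset into the search buffer:
  offset=1 (pos 5, char 'f'): match length 0
  offset=2 (pos 4, char 'e'): match length 0
  offset=3 (pos 3, char 'b'): match length 1
  offset=4 (pos 2, char 'b'): match length 2
  offset=5 (pos 1, char 'e'): match length 0
  offset=6 (pos 0, char 'f'): match length 0
Longest match has length 2 at offset 4.
next_char = character at position 6 + 2 = 8 -> 'f'

Best match: offset=4, length=2 (matching 'bb' starting at position 2)
LZ77 triple: (4, 2, 'f')


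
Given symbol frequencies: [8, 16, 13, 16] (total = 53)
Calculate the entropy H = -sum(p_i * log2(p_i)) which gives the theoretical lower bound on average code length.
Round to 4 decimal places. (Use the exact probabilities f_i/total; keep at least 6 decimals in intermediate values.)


Per-symbol terms -p_i * log2(p_i) with p_i = f_i/53:
  p = 8/53 = 0.150943: log2(p) = -2.727920, -p*log2(p) = 0.411762
  p = 16/53 = 0.301887: log2(p) = -1.727920, -p*log2(p) = 0.521636
  p = 13/53 = 0.245283: log2(p) = -2.027481, -p*log2(p) = 0.497307
  p = 16/53 = 0.301887: log2(p) = -1.727920, -p*log2(p) = 0.521636
H = 0.411762 + 0.521636 + 0.497307 + 0.521636 = 1.952341

H = 1.9523 bits/symbol


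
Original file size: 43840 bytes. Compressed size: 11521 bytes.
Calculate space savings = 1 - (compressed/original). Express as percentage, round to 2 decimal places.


ratio = compressed/original = 11521/43840 = 0.262797
savings = 1 - ratio = 1 - 0.262797 = 0.737203
as a percentage: 0.737203 * 100 = 73.72%

Space savings = 1 - 11521/43840 = 73.72%


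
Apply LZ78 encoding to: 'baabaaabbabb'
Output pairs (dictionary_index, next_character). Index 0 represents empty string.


LZ78 encoding steps:
Dictionary: {0: ''}
Step 1: w='' (idx 0), next='b' -> output (0, 'b'), add 'b' as idx 1
Step 2: w='' (idx 0), next='a' -> output (0, 'a'), add 'a' as idx 2
Step 3: w='a' (idx 2), next='b' -> output (2, 'b'), add 'ab' as idx 3
Step 4: w='a' (idx 2), next='a' -> output (2, 'a'), add 'aa' as idx 4
Step 5: w='ab' (idx 3), next='b' -> output (3, 'b'), add 'abb' as idx 5
Step 6: w='abb' (idx 5), end of input -> output (5, '')


Encoded: [(0, 'b'), (0, 'a'), (2, 'b'), (2, 'a'), (3, 'b'), (5, '')]


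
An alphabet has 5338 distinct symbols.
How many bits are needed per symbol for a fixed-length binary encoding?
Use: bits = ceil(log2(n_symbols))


log2(5338) = 12.3821
Bracket: 2^12 = 4096 < 5338 <= 2^13 = 8192
So ceil(log2(5338)) = 13

bits = ceil(log2(5338)) = ceil(12.3821) = 13 bits


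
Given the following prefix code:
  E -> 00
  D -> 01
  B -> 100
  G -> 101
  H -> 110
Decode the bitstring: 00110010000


Decoding step by step:
Bits 00 -> E
Bits 110 -> H
Bits 01 -> D
Bits 00 -> E
Bits 00 -> E


Decoded message: EHDEE


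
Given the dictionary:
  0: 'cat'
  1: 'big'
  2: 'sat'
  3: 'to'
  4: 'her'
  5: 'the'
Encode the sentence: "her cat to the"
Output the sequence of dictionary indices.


Look up each word in the dictionary:
  'her' -> 4
  'cat' -> 0
  'to' -> 3
  'the' -> 5

Encoded: [4, 0, 3, 5]


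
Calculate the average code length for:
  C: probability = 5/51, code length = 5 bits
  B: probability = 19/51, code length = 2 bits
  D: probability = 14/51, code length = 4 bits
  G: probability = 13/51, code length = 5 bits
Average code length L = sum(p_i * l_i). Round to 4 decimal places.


Weighted contributions p_i * l_i:
  C: (5/51) * 5 = 25/51
  B: (19/51) * 2 = 38/51
  D: (14/51) * 4 = 56/51
  G: (13/51) * 5 = 65/51
Sum = (25 + 38 + 56 + 65)/51 = 184/51

L = 184/51 = 3.6078 bits/symbol


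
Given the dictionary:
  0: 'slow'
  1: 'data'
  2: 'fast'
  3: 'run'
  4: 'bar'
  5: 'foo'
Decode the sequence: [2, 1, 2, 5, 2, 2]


Look up each index in the dictionary:
  2 -> 'fast'
  1 -> 'data'
  2 -> 'fast'
  5 -> 'foo'
  2 -> 'fast'
  2 -> 'fast'

Decoded: "fast data fast foo fast fast"


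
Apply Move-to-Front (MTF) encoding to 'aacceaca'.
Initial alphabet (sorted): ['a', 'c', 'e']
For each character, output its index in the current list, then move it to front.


MTF encoding:
'a': index 0 in ['a', 'c', 'e'] -> ['a', 'c', 'e']
'a': index 0 in ['a', 'c', 'e'] -> ['a', 'c', 'e']
'c': index 1 in ['a', 'c', 'e'] -> ['c', 'a', 'e']
'c': index 0 in ['c', 'a', 'e'] -> ['c', 'a', 'e']
'e': index 2 in ['c', 'a', 'e'] -> ['e', 'c', 'a']
'a': index 2 in ['e', 'c', 'a'] -> ['a', 'e', 'c']
'c': index 2 in ['a', 'e', 'c'] -> ['c', 'a', 'e']
'a': index 1 in ['c', 'a', 'e'] -> ['a', 'c', 'e']


Output: [0, 0, 1, 0, 2, 2, 2, 1]


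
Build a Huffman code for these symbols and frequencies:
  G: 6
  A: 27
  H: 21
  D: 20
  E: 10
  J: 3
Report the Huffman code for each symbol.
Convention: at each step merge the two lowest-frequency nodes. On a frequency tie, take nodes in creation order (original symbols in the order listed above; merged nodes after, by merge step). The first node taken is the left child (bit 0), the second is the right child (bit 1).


Huffman tree construction:
Step 1: Merge J(3) + G(6) = 9
Step 2: Merge (J+G)(9) + E(10) = 19
Step 3: Merge ((J+G)+E)(19) + D(20) = 39
Step 4: Merge H(21) + A(27) = 48
Step 5: Merge (((J+G)+E)+D)(39) + (H+A)(48) = 87
Read each symbol's code off the tree from the root (left child = 0, right child = 1).

Codes:
  G: 0001 (length 4)
  A: 11 (length 2)
  H: 10 (length 2)
  D: 01 (length 2)
  E: 001 (length 3)
  J: 0000 (length 4)
Average code length: 202/87 = 2.3218 bits/symbol


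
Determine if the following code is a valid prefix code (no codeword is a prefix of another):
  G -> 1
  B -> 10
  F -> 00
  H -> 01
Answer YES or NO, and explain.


Checking each pair (does one codeword prefix another?):
  G='1' vs B='10': prefix -- VIOLATION

NO -- this is NOT a valid prefix code. G (1) is a prefix of B (10).


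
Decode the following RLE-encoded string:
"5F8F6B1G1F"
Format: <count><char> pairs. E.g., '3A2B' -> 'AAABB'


Expanding each <count><char> pair:
  5F -> 'FFFFF'
  8F -> 'FFFFFFFF'
  6B -> 'BBBBBB'
  1G -> 'G'
  1F -> 'F'

Decoded = FFFFFFFFFFFFFBBBBBBGF


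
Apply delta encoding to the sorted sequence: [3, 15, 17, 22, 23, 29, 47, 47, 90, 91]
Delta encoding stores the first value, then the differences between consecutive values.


First value: 3
Deltas:
  15 - 3 = 12
  17 - 15 = 2
  22 - 17 = 5
  23 - 22 = 1
  29 - 23 = 6
  47 - 29 = 18
  47 - 47 = 0
  90 - 47 = 43
  91 - 90 = 1


Delta encoded: [3, 12, 2, 5, 1, 6, 18, 0, 43, 1]


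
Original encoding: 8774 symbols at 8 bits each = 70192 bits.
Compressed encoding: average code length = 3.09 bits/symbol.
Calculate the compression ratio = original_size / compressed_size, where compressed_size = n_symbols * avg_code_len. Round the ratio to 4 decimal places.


original_size = n_symbols * orig_bits = 8774 * 8 = 70192 bits
compressed_size = n_symbols * avg_code_len = 8774 * 3.09 = 27111.66 bits
ratio = original_size / compressed_size = 70192 / 27111.66 = 2.589

Compression ratio = 2.589


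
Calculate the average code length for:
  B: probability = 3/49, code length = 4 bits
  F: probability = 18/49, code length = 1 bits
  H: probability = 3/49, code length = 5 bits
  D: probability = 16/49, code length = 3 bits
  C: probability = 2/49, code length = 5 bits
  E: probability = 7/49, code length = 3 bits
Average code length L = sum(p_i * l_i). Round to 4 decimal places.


Weighted contributions p_i * l_i:
  B: (3/49) * 4 = 12/49
  F: (18/49) * 1 = 18/49
  H: (3/49) * 5 = 15/49
  D: (16/49) * 3 = 48/49
  C: (2/49) * 5 = 10/49
  E: (7/49) * 3 = 21/49
Sum = (12 + 18 + 15 + 48 + 10 + 21)/49 = 124/49

L = 124/49 = 2.5306 bits/symbol


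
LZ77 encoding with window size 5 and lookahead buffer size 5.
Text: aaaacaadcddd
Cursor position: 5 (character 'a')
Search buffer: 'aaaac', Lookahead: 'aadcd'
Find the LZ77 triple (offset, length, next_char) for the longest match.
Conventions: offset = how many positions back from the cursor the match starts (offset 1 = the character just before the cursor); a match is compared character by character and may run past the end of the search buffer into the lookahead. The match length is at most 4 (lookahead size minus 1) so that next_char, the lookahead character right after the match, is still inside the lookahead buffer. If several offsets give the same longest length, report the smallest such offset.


Try each offset into the search buffer:
  offset=1 (pos 4, char 'c'): match length 0
  offset=2 (pos 3, char 'a'): match length 1
  offset=3 (pos 2, char 'a'): match length 2
  offset=4 (pos 1, char 'a'): match length 2
  offset=5 (pos 0, char 'a'): match length 2
Longest match has length 2, found at offsets 3, 4, 5; take the smallest, offset 3.
next_char = character at position 5 + 2 = 7 -> 'd'

Best match: offset=3, length=2 (matching 'aa' starting at position 2)
LZ77 triple: (3, 2, 'd')


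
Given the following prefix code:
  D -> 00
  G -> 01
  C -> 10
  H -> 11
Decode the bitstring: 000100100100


Decoding step by step:
Bits 00 -> D
Bits 01 -> G
Bits 00 -> D
Bits 10 -> C
Bits 01 -> G
Bits 00 -> D


Decoded message: DGDCGD


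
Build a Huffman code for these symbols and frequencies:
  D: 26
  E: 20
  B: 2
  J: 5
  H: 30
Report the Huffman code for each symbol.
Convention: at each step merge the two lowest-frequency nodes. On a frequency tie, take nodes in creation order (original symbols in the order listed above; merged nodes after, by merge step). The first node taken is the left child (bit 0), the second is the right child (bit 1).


Huffman tree construction:
Step 1: Merge B(2) + J(5) = 7
Step 2: Merge (B+J)(7) + E(20) = 27
Step 3: Merge D(26) + ((B+J)+E)(27) = 53
Step 4: Merge H(30) + (D+((B+J)+E))(53) = 83
Read each symbol's code off the tree from the root (left child = 0, right child = 1).

Codes:
  D: 10 (length 2)
  E: 111 (length 3)
  B: 1100 (length 4)
  J: 1101 (length 4)
  H: 0 (length 1)
Average code length: 170/83 = 2.0482 bits/symbol


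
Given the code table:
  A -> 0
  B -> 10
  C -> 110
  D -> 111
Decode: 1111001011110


Decoding:
111 -> D
10 -> B
0 -> A
10 -> B
111 -> D
10 -> B


Result: DBABDB


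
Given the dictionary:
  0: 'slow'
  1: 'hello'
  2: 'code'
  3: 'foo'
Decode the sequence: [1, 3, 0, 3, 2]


Look up each index in the dictionary:
  1 -> 'hello'
  3 -> 'foo'
  0 -> 'slow'
  3 -> 'foo'
  2 -> 'code'

Decoded: "hello foo slow foo code"


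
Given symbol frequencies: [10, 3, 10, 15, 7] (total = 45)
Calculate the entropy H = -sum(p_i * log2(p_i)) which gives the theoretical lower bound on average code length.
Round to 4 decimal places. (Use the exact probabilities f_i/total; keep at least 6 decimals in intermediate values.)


Per-symbol terms -p_i * log2(p_i) with p_i = f_i/45:
  p = 10/45 = 0.222222: log2(p) = -2.169925, -p*log2(p) = 0.482206
  p = 3/45 = 0.066667: log2(p) = -3.906891, -p*log2(p) = 0.260459
  p = 10/45 = 0.222222: log2(p) = -2.169925, -p*log2(p) = 0.482206
  p = 15/45 = 0.333333: log2(p) = -1.584963, -p*log2(p) = 0.528321
  p = 7/45 = 0.155556: log2(p) = -2.684498, -p*log2(p) = 0.417589
H = 0.482206 + 0.260459 + 0.482206 + 0.528321 + 0.417589 = 2.170781

H = 2.1708 bits/symbol


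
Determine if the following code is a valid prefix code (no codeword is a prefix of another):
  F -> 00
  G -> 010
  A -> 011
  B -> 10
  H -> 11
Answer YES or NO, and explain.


Checking each pair (does one codeword prefix another?):
  F='00' vs G='010': no prefix
  F='00' vs A='011': no prefix
  F='00' vs B='10': no prefix
  F='00' vs H='11': no prefix
  G='010' vs F='00': no prefix
  G='010' vs A='011': no prefix
  G='010' vs B='10': no prefix
  G='010' vs H='11': no prefix
  A='011' vs F='00': no prefix
  A='011' vs G='010': no prefix
  A='011' vs B='10': no prefix
  A='011' vs H='11': no prefix
  B='10' vs F='00': no prefix
  B='10' vs G='010': no prefix
  B='10' vs A='011': no prefix
  B='10' vs H='11': no prefix
  H='11' vs F='00': no prefix
  H='11' vs G='010': no prefix
  H='11' vs A='011': no prefix
  H='11' vs B='10': no prefix
No violation found over all pairs.

YES -- this is a valid prefix code. No codeword is a prefix of any other codeword.


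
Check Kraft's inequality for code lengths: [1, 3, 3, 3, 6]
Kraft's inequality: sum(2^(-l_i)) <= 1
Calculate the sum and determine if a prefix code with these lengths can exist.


Sum = 2^(-1) + 2^(-3) + 2^(-3) + 2^(-3) + 2^(-6)
    = 0.5 + 0.125 + 0.125 + 0.125 + 0.015625
    = 57/64 = 0.890625
Since 0.890625 <= 1, Kraft's inequality IS satisfied.
A prefix code with these lengths CAN exist.

Kraft sum = 0.890625. Satisfied.


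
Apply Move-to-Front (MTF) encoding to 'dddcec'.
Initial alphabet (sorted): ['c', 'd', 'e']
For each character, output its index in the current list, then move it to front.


MTF encoding:
'd': index 1 in ['c', 'd', 'e'] -> ['d', 'c', 'e']
'd': index 0 in ['d', 'c', 'e'] -> ['d', 'c', 'e']
'd': index 0 in ['d', 'c', 'e'] -> ['d', 'c', 'e']
'c': index 1 in ['d', 'c', 'e'] -> ['c', 'd', 'e']
'e': index 2 in ['c', 'd', 'e'] -> ['e', 'c', 'd']
'c': index 1 in ['e', 'c', 'd'] -> ['c', 'e', 'd']


Output: [1, 0, 0, 1, 2, 1]


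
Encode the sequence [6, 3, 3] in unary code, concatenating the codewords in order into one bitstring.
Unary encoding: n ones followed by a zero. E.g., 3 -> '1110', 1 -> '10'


Encode each number as n ones followed by a terminating 0:
  6 -> 1111110 (7 bits)
  3 -> 1110 (4 bits)
  3 -> 1110 (4 bits)
Total length = 7 + 4 + 4 = 15 bits.

Unary([6, 3, 3]) = 111111011101110 (15 bits)


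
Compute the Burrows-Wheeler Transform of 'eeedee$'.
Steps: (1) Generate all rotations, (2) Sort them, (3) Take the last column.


Rotations (sorted):
  0: $eeedee -> last char: e
  1: dee$eee -> last char: e
  2: e$eeede -> last char: e
  3: edee$ee -> last char: e
  4: ee$eeed -> last char: d
  5: eedee$e -> last char: e
  6: eeedee$ -> last char: $


BWT = eeeede$


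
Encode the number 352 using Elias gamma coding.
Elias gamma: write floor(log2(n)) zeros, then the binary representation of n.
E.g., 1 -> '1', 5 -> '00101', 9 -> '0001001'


num_bits = floor(log2(352)) + 1 = 9
leading_zeros = num_bits - 1 = 8
binary(352) = 101100000

Elias gamma(352) = '00000000' + '101100000' = 00000000101100000 (17 bits)


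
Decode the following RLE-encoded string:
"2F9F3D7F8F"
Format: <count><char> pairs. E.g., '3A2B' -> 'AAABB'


Expanding each <count><char> pair:
  2F -> 'FF'
  9F -> 'FFFFFFFFF'
  3D -> 'DDD'
  7F -> 'FFFFFFF'
  8F -> 'FFFFFFFF'

Decoded = FFFFFFFFFFFDDDFFFFFFFFFFFFFFF


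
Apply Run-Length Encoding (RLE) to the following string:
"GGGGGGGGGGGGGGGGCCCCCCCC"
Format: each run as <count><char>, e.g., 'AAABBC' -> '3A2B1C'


Scanning runs left to right:
  i=0: run of 'G' x 16 -> '16G'
  i=16: run of 'C' x 8 -> '8C'

RLE = 16G8C


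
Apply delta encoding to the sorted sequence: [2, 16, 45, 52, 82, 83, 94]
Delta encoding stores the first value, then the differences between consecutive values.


First value: 2
Deltas:
  16 - 2 = 14
  45 - 16 = 29
  52 - 45 = 7
  82 - 52 = 30
  83 - 82 = 1
  94 - 83 = 11


Delta encoded: [2, 14, 29, 7, 30, 1, 11]


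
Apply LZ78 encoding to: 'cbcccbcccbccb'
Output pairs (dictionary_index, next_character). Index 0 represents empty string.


LZ78 encoding steps:
Dictionary: {0: ''}
Step 1: w='' (idx 0), next='c' -> output (0, 'c'), add 'c' as idx 1
Step 2: w='' (idx 0), next='b' -> output (0, 'b'), add 'b' as idx 2
Step 3: w='c' (idx 1), next='c' -> output (1, 'c'), add 'cc' as idx 3
Step 4: w='c' (idx 1), next='b' -> output (1, 'b'), add 'cb' as idx 4
Step 5: w='cc' (idx 3), next='c' -> output (3, 'c'), add 'ccc' as idx 5
Step 6: w='b' (idx 2), next='c' -> output (2, 'c'), add 'bc' as idx 6
Step 7: w='cb' (idx 4), end of input -> output (4, '')


Encoded: [(0, 'c'), (0, 'b'), (1, 'c'), (1, 'b'), (3, 'c'), (2, 'c'), (4, '')]


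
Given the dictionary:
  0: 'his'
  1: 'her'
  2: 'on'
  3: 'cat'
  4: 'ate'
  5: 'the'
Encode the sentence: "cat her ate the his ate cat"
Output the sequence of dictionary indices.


Look up each word in the dictionary:
  'cat' -> 3
  'her' -> 1
  'ate' -> 4
  'the' -> 5
  'his' -> 0
  'ate' -> 4
  'cat' -> 3

Encoded: [3, 1, 4, 5, 0, 4, 3]


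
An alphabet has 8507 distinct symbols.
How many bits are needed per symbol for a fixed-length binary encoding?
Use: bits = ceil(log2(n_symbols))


log2(8507) = 13.0544
Bracket: 2^13 = 8192 < 8507 <= 2^14 = 16384
So ceil(log2(8507)) = 14

bits = ceil(log2(8507)) = ceil(13.0544) = 14 bits
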